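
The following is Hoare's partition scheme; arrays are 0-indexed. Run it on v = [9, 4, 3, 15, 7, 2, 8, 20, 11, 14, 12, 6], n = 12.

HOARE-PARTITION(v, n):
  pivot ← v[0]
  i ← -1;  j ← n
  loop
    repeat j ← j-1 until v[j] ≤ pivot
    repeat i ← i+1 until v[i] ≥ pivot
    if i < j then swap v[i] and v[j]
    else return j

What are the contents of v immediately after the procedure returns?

[6, 4, 3, 8, 7, 2, 15, 20, 11, 14, 12, 9]

pivot = v[0] = 9; i = -1, j = 12
j→11 (v[11]=6≤9), i→0 (v[0]=9≥9); i<j, swap → [6, 4, 3, 15, 7, 2, 8, 20, 11, 14, 12, 9]
j→6 (v[6]=8≤9), i→3 (v[3]=15≥9); i<j, swap → [6, 4, 3, 8, 7, 2, 15, 20, 11, 14, 12, 9]
j→5, i→6; i≥j, return j=5. v = [6, 4, 3, 8, 7, 2, 15, 20, 11, 14, 12, 9]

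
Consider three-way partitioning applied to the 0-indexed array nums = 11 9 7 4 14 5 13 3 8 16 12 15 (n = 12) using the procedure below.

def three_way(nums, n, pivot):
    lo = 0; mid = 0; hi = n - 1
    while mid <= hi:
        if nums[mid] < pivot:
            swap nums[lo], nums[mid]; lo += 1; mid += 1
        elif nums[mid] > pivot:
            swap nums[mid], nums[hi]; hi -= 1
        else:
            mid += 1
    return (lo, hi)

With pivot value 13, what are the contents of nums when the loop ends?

pivot = 13; lo=0, mid=0, hi=11
nums[mid]=11<13: swap nums[0],nums[0]; lo=1,mid=1 → 11 9 7 4 14 5 13 3 8 16 12 15
nums[mid]=9<13: swap nums[1],nums[1]; lo=2,mid=2 → 11 9 7 4 14 5 13 3 8 16 12 15
nums[mid]=7<13: swap nums[2],nums[2]; lo=3,mid=3 → 11 9 7 4 14 5 13 3 8 16 12 15
nums[mid]=4<13: swap nums[3],nums[3]; lo=4,mid=4 → 11 9 7 4 14 5 13 3 8 16 12 15
nums[mid]=14>13: swap nums[4],nums[11]; hi=10 → 11 9 7 4 15 5 13 3 8 16 12 14
nums[mid]=15>13: swap nums[4],nums[10]; hi=9 → 11 9 7 4 12 5 13 3 8 16 15 14
nums[mid]=12<13: swap nums[4],nums[4]; lo=5,mid=5 → 11 9 7 4 12 5 13 3 8 16 15 14
nums[mid]=5<13: swap nums[5],nums[5]; lo=6,mid=6 → 11 9 7 4 12 5 13 3 8 16 15 14
nums[mid]=13=13: mid=7
nums[mid]=3<13: swap nums[6],nums[7]; lo=7,mid=8 → 11 9 7 4 12 5 3 13 8 16 15 14
nums[mid]=8<13: swap nums[7],nums[8]; lo=8,mid=9 → 11 9 7 4 12 5 3 8 13 16 15 14
nums[mid]=16>13: swap nums[9],nums[9]; hi=8 → 11 9 7 4 12 5 3 8 13 16 15 14
end: lo=8, hi=8; nums = 11 9 7 4 12 5 3 8 13 16 15 14

11 9 7 4 12 5 3 8 13 16 15 14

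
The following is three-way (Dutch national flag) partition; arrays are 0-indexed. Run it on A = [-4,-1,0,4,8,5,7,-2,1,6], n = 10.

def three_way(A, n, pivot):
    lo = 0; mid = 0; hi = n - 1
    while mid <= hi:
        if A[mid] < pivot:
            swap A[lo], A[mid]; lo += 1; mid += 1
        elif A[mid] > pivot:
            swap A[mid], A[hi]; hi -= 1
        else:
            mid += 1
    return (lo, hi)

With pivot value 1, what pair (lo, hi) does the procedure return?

(4, 4)

lo=0 mid=0 hi=9
-4<1: swap(0,0), lo=1 mid=1 ⇒ [-4,-1,0,4,8,5,7,-2,1,6]
-1<1: swap(1,1), lo=2 mid=2 ⇒ [-4,-1,0,4,8,5,7,-2,1,6]
0<1: swap(2,2), lo=3 mid=3 ⇒ [-4,-1,0,4,8,5,7,-2,1,6]
4>1: swap(3,9), hi=8 ⇒ [-4,-1,0,6,8,5,7,-2,1,4]
6>1: swap(3,8), hi=7 ⇒ [-4,-1,0,1,8,5,7,-2,6,4]
1=1: mid=4
8>1: swap(4,7), hi=6 ⇒ [-4,-1,0,1,-2,5,7,8,6,4]
-2<1: swap(3,4), lo=4 mid=5 ⇒ [-4,-1,0,-2,1,5,7,8,6,4]
5>1: swap(5,6), hi=5 ⇒ [-4,-1,0,-2,1,7,5,8,6,4]
7>1: swap(5,5), hi=4 ⇒ [-4,-1,0,-2,1,7,5,8,6,4]
done. lo=4 hi=4; A=[-4,-1,0,-2,1,7,5,8,6,4]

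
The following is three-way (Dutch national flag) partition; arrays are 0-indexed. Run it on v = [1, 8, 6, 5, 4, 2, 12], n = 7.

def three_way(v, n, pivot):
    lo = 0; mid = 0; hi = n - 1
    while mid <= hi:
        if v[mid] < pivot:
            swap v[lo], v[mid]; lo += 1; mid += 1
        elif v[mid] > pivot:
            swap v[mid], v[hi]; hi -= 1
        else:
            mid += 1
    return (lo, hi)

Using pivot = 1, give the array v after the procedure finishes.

lo=0 mid=0 hi=6
1=1: mid=1
8>1: swap(1,6), hi=5 ⇒ [1, 12, 6, 5, 4, 2, 8]
12>1: swap(1,5), hi=4 ⇒ [1, 2, 6, 5, 4, 12, 8]
2>1: swap(1,4), hi=3 ⇒ [1, 4, 6, 5, 2, 12, 8]
4>1: swap(1,3), hi=2 ⇒ [1, 5, 6, 4, 2, 12, 8]
5>1: swap(1,2), hi=1 ⇒ [1, 6, 5, 4, 2, 12, 8]
6>1: swap(1,1), hi=0 ⇒ [1, 6, 5, 4, 2, 12, 8]
done. lo=0 hi=0; v=[1, 6, 5, 4, 2, 12, 8]

[1, 6, 5, 4, 2, 12, 8]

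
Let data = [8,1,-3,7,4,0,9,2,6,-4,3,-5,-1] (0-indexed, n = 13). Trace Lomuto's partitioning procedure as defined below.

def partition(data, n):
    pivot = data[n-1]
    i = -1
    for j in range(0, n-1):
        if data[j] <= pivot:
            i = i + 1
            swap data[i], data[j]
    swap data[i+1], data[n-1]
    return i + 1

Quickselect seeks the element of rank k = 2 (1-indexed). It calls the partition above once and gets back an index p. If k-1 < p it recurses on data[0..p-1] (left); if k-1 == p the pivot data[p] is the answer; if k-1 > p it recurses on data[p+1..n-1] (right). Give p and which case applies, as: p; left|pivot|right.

pivot = data[12] = -1; i = -1
j=0: data[0]=8 > -1 → no swap
j=1: data[1]=1 > -1 → no swap
j=2: data[2]=-3 ≤ -1 → i=0, swap data[0],data[2] → [-3,1,8,7,4,0,9,2,6,-4,3,-5,-1]
j=3: data[3]=7 > -1 → no swap
j=4: data[4]=4 > -1 → no swap
j=5: data[5]=0 > -1 → no swap
j=6: data[6]=9 > -1 → no swap
j=7: data[7]=2 > -1 → no swap
j=8: data[8]=6 > -1 → no swap
j=9: data[9]=-4 ≤ -1 → i=1, swap data[1],data[9] → [-3,-4,8,7,4,0,9,2,6,1,3,-5,-1]
j=10: data[10]=3 > -1 → no swap
j=11: data[11]=-5 ≤ -1 → i=2, swap data[2],data[11] → [-3,-4,-5,7,4,0,9,2,6,1,3,8,-1]
final swap data[3],data[12] → [-3,-4,-5,-1,4,0,9,2,6,1,3,8,7]; return 3
p = 3; k-1 = 1 < 3 ⇒ left

3; left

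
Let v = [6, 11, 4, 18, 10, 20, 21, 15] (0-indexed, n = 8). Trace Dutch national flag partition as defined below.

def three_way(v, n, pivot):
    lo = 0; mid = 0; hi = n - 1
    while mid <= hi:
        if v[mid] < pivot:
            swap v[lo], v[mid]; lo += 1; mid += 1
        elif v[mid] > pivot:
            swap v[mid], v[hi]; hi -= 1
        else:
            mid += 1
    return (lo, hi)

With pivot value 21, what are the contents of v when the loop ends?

[6, 11, 4, 18, 10, 20, 15, 21]

pivot = 21; lo=0, mid=0, hi=7
v[mid]=6<21: swap v[0],v[0]; lo=1,mid=1 → [6, 11, 4, 18, 10, 20, 21, 15]
v[mid]=11<21: swap v[1],v[1]; lo=2,mid=2 → [6, 11, 4, 18, 10, 20, 21, 15]
v[mid]=4<21: swap v[2],v[2]; lo=3,mid=3 → [6, 11, 4, 18, 10, 20, 21, 15]
v[mid]=18<21: swap v[3],v[3]; lo=4,mid=4 → [6, 11, 4, 18, 10, 20, 21, 15]
v[mid]=10<21: swap v[4],v[4]; lo=5,mid=5 → [6, 11, 4, 18, 10, 20, 21, 15]
v[mid]=20<21: swap v[5],v[5]; lo=6,mid=6 → [6, 11, 4, 18, 10, 20, 21, 15]
v[mid]=21=21: mid=7
v[mid]=15<21: swap v[6],v[7]; lo=7,mid=8 → [6, 11, 4, 18, 10, 20, 15, 21]
end: lo=7, hi=7; v = [6, 11, 4, 18, 10, 20, 15, 21]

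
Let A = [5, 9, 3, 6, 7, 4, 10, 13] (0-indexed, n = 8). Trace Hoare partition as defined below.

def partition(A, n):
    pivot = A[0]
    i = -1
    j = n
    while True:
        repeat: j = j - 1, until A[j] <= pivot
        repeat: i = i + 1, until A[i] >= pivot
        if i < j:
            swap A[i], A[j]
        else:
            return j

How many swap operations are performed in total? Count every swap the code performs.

pivot = A[0] = 5; i = -1, j = 8
j→5 (A[5]=4≤5), i→0 (A[0]=5≥5); i<j, swap → [4, 9, 3, 6, 7, 5, 10, 13]
j→2 (A[2]=3≤5), i→1 (A[1]=9≥5); i<j, swap → [4, 3, 9, 6, 7, 5, 10, 13]
j→1, i→2; i≥j, return j=1. A = [4, 3, 9, 6, 7, 5, 10, 13]

2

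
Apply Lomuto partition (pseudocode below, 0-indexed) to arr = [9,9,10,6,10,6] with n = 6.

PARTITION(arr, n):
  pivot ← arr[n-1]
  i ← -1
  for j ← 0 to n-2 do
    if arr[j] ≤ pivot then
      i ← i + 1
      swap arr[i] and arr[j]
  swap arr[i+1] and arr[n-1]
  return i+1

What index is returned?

pivot = arr[5] = 6; i = -1
j=0: arr[0]=9 > 6 → no swap
j=1: arr[1]=9 > 6 → no swap
j=2: arr[2]=10 > 6 → no swap
j=3: arr[3]=6 ≤ 6 → i=0, swap arr[0],arr[3] → [6,9,10,9,10,6]
j=4: arr[4]=10 > 6 → no swap
final swap arr[1],arr[5] → [6,6,10,9,10,9]; return 1

1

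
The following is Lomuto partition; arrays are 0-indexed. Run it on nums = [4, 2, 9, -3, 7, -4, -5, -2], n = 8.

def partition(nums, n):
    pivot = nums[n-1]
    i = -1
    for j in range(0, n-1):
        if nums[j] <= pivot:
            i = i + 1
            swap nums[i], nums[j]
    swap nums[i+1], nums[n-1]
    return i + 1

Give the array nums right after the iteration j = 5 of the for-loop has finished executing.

pivot = nums[7] = -2; i = -1
j=0: nums[0]=4 > -2 → no swap
j=1: nums[1]=2 > -2 → no swap
j=2: nums[2]=9 > -2 → no swap
j=3: nums[3]=-3 ≤ -2 → i=0, swap nums[0],nums[3] → [-3, 2, 9, 4, 7, -4, -5, -2]
j=4: nums[4]=7 > -2 → no swap
j=5: nums[5]=-4 ≤ -2 → i=1, swap nums[1],nums[5] → [-3, -4, 9, 4, 7, 2, -5, -2]
(after j=5) nums = [-3, -4, 9, 4, 7, 2, -5, -2]

[-3, -4, 9, 4, 7, 2, -5, -2]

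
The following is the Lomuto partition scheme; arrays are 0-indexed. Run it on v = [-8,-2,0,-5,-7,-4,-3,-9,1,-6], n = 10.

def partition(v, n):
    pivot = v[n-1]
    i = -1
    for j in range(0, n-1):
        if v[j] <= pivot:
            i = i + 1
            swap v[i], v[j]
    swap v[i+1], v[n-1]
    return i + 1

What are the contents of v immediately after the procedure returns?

[-8,-7,-9,-6,-2,-4,-3,0,1,-5]

pivot = v[9] = -6; i = -1
j=0: v[0]=-8 ≤ -6 → i=0, swap v[0],v[0] (no change) → [-8,-2,0,-5,-7,-4,-3,-9,1,-6]
j=1: v[1]=-2 > -6 → no swap
j=2: v[2]=0 > -6 → no swap
j=3: v[3]=-5 > -6 → no swap
j=4: v[4]=-7 ≤ -6 → i=1, swap v[1],v[4] → [-8,-7,0,-5,-2,-4,-3,-9,1,-6]
j=5: v[5]=-4 > -6 → no swap
j=6: v[6]=-3 > -6 → no swap
j=7: v[7]=-9 ≤ -6 → i=2, swap v[2],v[7] → [-8,-7,-9,-5,-2,-4,-3,0,1,-6]
j=8: v[8]=1 > -6 → no swap
final swap v[3],v[9] → [-8,-7,-9,-6,-2,-4,-3,0,1,-5]; return 3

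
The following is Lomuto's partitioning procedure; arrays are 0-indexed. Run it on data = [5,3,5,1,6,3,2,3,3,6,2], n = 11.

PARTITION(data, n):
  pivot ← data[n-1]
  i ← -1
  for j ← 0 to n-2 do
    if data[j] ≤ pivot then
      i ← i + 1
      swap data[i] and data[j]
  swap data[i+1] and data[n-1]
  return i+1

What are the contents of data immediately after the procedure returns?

[1,2,2,5,6,3,3,3,3,6,5]

pivot = data[10] = 2; i = -1
j=0: data[0]=5 > 2 → no swap
j=1: data[1]=3 > 2 → no swap
j=2: data[2]=5 > 2 → no swap
j=3: data[3]=1 ≤ 2 → i=0, swap data[0],data[3] → [1,3,5,5,6,3,2,3,3,6,2]
j=4: data[4]=6 > 2 → no swap
j=5: data[5]=3 > 2 → no swap
j=6: data[6]=2 ≤ 2 → i=1, swap data[1],data[6] → [1,2,5,5,6,3,3,3,3,6,2]
j=7: data[7]=3 > 2 → no swap
j=8: data[8]=3 > 2 → no swap
j=9: data[9]=6 > 2 → no swap
final swap data[2],data[10] → [1,2,2,5,6,3,3,3,3,6,5]; return 2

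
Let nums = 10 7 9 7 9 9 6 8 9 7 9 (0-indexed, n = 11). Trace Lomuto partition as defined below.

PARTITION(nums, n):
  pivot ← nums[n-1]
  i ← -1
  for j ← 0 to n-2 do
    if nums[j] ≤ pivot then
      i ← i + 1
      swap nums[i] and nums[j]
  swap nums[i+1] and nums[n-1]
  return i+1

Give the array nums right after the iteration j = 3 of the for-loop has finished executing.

pivot = nums[10] = 9; i = -1
j=0: nums[0]=10 > 9 → no swap
j=1: nums[1]=7 ≤ 9 → i=0, swap nums[0],nums[1] → 7 10 9 7 9 9 6 8 9 7 9
j=2: nums[2]=9 ≤ 9 → i=1, swap nums[1],nums[2] → 7 9 10 7 9 9 6 8 9 7 9
j=3: nums[3]=7 ≤ 9 → i=2, swap nums[2],nums[3] → 7 9 7 10 9 9 6 8 9 7 9
(after j=3) nums = 7 9 7 10 9 9 6 8 9 7 9

7 9 7 10 9 9 6 8 9 7 9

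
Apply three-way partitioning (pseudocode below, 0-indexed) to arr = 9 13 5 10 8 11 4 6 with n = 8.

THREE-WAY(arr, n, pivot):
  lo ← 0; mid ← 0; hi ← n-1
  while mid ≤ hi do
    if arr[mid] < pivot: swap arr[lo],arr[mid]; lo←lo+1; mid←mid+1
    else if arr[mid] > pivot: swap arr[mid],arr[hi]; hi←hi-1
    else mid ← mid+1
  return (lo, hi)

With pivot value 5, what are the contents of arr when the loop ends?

4 5 10 8 11 13 6 9

pivot = 5; lo=0, mid=0, hi=7
arr[mid]=9>5: swap arr[0],arr[7]; hi=6 → 6 13 5 10 8 11 4 9
arr[mid]=6>5: swap arr[0],arr[6]; hi=5 → 4 13 5 10 8 11 6 9
arr[mid]=4<5: swap arr[0],arr[0]; lo=1,mid=1 → 4 13 5 10 8 11 6 9
arr[mid]=13>5: swap arr[1],arr[5]; hi=4 → 4 11 5 10 8 13 6 9
arr[mid]=11>5: swap arr[1],arr[4]; hi=3 → 4 8 5 10 11 13 6 9
arr[mid]=8>5: swap arr[1],arr[3]; hi=2 → 4 10 5 8 11 13 6 9
arr[mid]=10>5: swap arr[1],arr[2]; hi=1 → 4 5 10 8 11 13 6 9
arr[mid]=5=5: mid=2
end: lo=1, hi=1; arr = 4 5 10 8 11 13 6 9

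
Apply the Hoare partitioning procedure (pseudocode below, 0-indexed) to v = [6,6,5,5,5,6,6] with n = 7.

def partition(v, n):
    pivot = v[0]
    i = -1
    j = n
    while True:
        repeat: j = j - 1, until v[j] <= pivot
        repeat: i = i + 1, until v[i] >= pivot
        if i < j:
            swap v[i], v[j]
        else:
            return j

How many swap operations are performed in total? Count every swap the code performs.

2

pivot=6
j stops at 6 (6), i stops at 0 (6); swap ⇒ [6,6,5,5,5,6,6]
j stops at 5 (6), i stops at 1 (6); swap ⇒ [6,6,5,5,5,6,6]
j stops at 4, i stops at 5; i≥j ⇒ return 4. v=[6,6,5,5,5,6,6]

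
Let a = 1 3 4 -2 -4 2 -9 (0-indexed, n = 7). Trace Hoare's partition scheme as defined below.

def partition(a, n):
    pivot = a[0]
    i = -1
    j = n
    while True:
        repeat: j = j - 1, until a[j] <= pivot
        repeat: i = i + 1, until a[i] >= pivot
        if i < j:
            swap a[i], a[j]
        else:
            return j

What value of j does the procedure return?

2

pivot=1
j stops at 6 (-9), i stops at 0 (1); swap ⇒ -9 3 4 -2 -4 2 1
j stops at 4 (-4), i stops at 1 (3); swap ⇒ -9 -4 4 -2 3 2 1
j stops at 3 (-2), i stops at 2 (4); swap ⇒ -9 -4 -2 4 3 2 1
j stops at 2, i stops at 3; i≥j ⇒ return 2. a=-9 -4 -2 4 3 2 1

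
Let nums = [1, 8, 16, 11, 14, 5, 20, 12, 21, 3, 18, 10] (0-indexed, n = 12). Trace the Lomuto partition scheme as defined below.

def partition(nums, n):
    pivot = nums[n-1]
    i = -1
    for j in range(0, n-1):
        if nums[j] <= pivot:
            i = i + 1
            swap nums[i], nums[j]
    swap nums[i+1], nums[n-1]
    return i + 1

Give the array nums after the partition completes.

[1, 8, 5, 3, 10, 16, 20, 12, 21, 11, 18, 14]

pivot=10, i=-1
j=0: 1≤10, i=0, swap(0,0) ⇒ [1, 8, 16, 11, 14, 5, 20, 12, 21, 3, 18, 10]
j=1: 8≤10, i=1, swap(1,1) ⇒ [1, 8, 16, 11, 14, 5, 20, 12, 21, 3, 18, 10]
j=2: 16>10, skip
j=3: 11>10, skip
j=4: 14>10, skip
j=5: 5≤10, i=2, swap(2,5) ⇒ [1, 8, 5, 11, 14, 16, 20, 12, 21, 3, 18, 10]
j=6: 20>10, skip
j=7: 12>10, skip
j=8: 21>10, skip
j=9: 3≤10, i=3, swap(3,9) ⇒ [1, 8, 5, 3, 14, 16, 20, 12, 21, 11, 18, 10]
j=10: 18>10, skip
swap(4,11) ⇒ [1, 8, 5, 3, 10, 16, 20, 12, 21, 11, 18, 14]; return 4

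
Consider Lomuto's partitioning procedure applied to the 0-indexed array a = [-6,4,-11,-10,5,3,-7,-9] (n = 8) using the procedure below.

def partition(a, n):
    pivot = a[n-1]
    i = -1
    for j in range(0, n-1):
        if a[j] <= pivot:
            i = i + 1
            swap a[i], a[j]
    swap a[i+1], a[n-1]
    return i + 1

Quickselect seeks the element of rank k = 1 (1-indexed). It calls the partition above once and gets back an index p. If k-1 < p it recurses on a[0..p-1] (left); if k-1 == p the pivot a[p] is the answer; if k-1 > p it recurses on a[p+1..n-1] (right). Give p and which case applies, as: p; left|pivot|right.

2; left

pivot=-9, i=-1
j=0: -6>-9, skip
j=1: 4>-9, skip
j=2: -11≤-9, i=0, swap(0,2) ⇒ [-11,4,-6,-10,5,3,-7,-9]
j=3: -10≤-9, i=1, swap(1,3) ⇒ [-11,-10,-6,4,5,3,-7,-9]
j=4: 5>-9, skip
j=5: 3>-9, skip
j=6: -7>-9, skip
swap(2,7) ⇒ [-11,-10,-9,4,5,3,-7,-6]; return 2
p = 2; k-1 = 0 < 2 ⇒ left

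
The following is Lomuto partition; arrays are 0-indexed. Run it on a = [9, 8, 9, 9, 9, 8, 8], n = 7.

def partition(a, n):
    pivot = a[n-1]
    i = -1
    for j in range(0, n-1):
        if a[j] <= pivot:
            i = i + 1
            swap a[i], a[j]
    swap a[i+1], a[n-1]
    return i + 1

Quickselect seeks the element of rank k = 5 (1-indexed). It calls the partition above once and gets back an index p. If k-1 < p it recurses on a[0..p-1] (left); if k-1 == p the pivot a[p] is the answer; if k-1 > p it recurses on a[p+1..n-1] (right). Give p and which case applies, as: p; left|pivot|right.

2; right

pivot = a[6] = 8; i = -1
j=0: a[0]=9 > 8 → no swap
j=1: a[1]=8 ≤ 8 → i=0, swap a[0],a[1] → [8, 9, 9, 9, 9, 8, 8]
j=2: a[2]=9 > 8 → no swap
j=3: a[3]=9 > 8 → no swap
j=4: a[4]=9 > 8 → no swap
j=5: a[5]=8 ≤ 8 → i=1, swap a[1],a[5] → [8, 8, 9, 9, 9, 9, 8]
final swap a[2],a[6] → [8, 8, 8, 9, 9, 9, 9]; return 2
p = 2; k-1 = 4 > 2 ⇒ right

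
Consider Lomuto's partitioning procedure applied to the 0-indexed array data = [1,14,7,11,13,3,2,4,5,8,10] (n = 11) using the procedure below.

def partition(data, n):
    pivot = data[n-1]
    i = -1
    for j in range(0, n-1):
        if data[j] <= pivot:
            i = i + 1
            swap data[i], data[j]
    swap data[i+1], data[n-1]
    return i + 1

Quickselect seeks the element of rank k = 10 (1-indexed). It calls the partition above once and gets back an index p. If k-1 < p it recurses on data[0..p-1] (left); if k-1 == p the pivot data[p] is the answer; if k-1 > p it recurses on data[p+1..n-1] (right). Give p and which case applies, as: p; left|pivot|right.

pivot=10, i=-1
j=0: 1≤10, i=0, swap(0,0) ⇒ [1,14,7,11,13,3,2,4,5,8,10]
j=1: 14>10, skip
j=2: 7≤10, i=1, swap(1,2) ⇒ [1,7,14,11,13,3,2,4,5,8,10]
j=3: 11>10, skip
j=4: 13>10, skip
j=5: 3≤10, i=2, swap(2,5) ⇒ [1,7,3,11,13,14,2,4,5,8,10]
j=6: 2≤10, i=3, swap(3,6) ⇒ [1,7,3,2,13,14,11,4,5,8,10]
j=7: 4≤10, i=4, swap(4,7) ⇒ [1,7,3,2,4,14,11,13,5,8,10]
j=8: 5≤10, i=5, swap(5,8) ⇒ [1,7,3,2,4,5,11,13,14,8,10]
j=9: 8≤10, i=6, swap(6,9) ⇒ [1,7,3,2,4,5,8,13,14,11,10]
swap(7,10) ⇒ [1,7,3,2,4,5,8,10,14,11,13]; return 7
p = 7; k-1 = 9 > 7 ⇒ right

7; right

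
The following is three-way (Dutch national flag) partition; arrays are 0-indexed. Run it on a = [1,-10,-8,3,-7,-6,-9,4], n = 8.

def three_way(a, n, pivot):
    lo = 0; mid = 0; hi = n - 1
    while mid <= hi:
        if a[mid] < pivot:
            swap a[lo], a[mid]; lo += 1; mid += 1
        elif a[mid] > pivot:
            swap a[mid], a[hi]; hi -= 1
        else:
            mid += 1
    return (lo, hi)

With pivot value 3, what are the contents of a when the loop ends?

[1,-10,-8,-7,-6,-9,3,4]

lo=0 mid=0 hi=7
1<3: swap(0,0), lo=1 mid=1 ⇒ [1,-10,-8,3,-7,-6,-9,4]
-10<3: swap(1,1), lo=2 mid=2 ⇒ [1,-10,-8,3,-7,-6,-9,4]
-8<3: swap(2,2), lo=3 mid=3 ⇒ [1,-10,-8,3,-7,-6,-9,4]
3=3: mid=4
-7<3: swap(3,4), lo=4 mid=5 ⇒ [1,-10,-8,-7,3,-6,-9,4]
-6<3: swap(4,5), lo=5 mid=6 ⇒ [1,-10,-8,-7,-6,3,-9,4]
-9<3: swap(5,6), lo=6 mid=7 ⇒ [1,-10,-8,-7,-6,-9,3,4]
4>3: swap(7,7), hi=6 ⇒ [1,-10,-8,-7,-6,-9,3,4]
done. lo=6 hi=6; a=[1,-10,-8,-7,-6,-9,3,4]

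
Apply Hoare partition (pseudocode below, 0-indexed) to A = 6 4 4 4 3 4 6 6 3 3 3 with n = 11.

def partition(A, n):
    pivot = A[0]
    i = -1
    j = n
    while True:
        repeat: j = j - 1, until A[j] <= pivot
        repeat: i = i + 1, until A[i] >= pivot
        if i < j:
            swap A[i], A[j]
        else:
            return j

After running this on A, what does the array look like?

3 4 4 4 3 4 3 3 6 6 6

pivot = A[0] = 6; i = -1, j = 11
j→10 (A[10]=3≤6), i→0 (A[0]=6≥6); i<j, swap → 3 4 4 4 3 4 6 6 3 3 6
j→9 (A[9]=3≤6), i→6 (A[6]=6≥6); i<j, swap → 3 4 4 4 3 4 3 6 3 6 6
j→8 (A[8]=3≤6), i→7 (A[7]=6≥6); i<j, swap → 3 4 4 4 3 4 3 3 6 6 6
j→7, i→8; i≥j, return j=7. A = 3 4 4 4 3 4 3 3 6 6 6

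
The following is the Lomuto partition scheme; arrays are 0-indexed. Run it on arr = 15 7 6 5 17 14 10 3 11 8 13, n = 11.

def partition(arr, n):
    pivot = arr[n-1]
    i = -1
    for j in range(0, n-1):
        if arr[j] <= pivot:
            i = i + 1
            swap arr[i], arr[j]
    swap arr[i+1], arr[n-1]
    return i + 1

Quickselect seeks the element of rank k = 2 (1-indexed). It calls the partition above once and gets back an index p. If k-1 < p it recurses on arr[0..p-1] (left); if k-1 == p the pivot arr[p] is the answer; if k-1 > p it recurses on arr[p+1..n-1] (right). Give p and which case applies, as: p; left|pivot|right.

pivot = arr[10] = 13; i = -1
j=0: arr[0]=15 > 13 → no swap
j=1: arr[1]=7 ≤ 13 → i=0, swap arr[0],arr[1] → 7 15 6 5 17 14 10 3 11 8 13
j=2: arr[2]=6 ≤ 13 → i=1, swap arr[1],arr[2] → 7 6 15 5 17 14 10 3 11 8 13
j=3: arr[3]=5 ≤ 13 → i=2, swap arr[2],arr[3] → 7 6 5 15 17 14 10 3 11 8 13
j=4: arr[4]=17 > 13 → no swap
j=5: arr[5]=14 > 13 → no swap
j=6: arr[6]=10 ≤ 13 → i=3, swap arr[3],arr[6] → 7 6 5 10 17 14 15 3 11 8 13
j=7: arr[7]=3 ≤ 13 → i=4, swap arr[4],arr[7] → 7 6 5 10 3 14 15 17 11 8 13
j=8: arr[8]=11 ≤ 13 → i=5, swap arr[5],arr[8] → 7 6 5 10 3 11 15 17 14 8 13
j=9: arr[9]=8 ≤ 13 → i=6, swap arr[6],arr[9] → 7 6 5 10 3 11 8 17 14 15 13
final swap arr[7],arr[10] → 7 6 5 10 3 11 8 13 14 15 17; return 7
p = 7; k-1 = 1 < 7 ⇒ left

7; left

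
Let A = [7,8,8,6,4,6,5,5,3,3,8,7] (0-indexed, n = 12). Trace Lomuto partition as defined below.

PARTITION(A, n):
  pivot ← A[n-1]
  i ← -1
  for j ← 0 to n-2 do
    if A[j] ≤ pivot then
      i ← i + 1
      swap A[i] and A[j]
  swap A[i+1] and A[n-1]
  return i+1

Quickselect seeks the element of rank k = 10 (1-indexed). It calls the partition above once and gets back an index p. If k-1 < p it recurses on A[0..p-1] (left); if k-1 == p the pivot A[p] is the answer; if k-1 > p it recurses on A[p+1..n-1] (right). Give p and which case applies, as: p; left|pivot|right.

8; right

pivot = A[11] = 7; i = -1
j=0: A[0]=7 ≤ 7 → i=0, swap A[0],A[0] (no change) → [7,8,8,6,4,6,5,5,3,3,8,7]
j=1: A[1]=8 > 7 → no swap
j=2: A[2]=8 > 7 → no swap
j=3: A[3]=6 ≤ 7 → i=1, swap A[1],A[3] → [7,6,8,8,4,6,5,5,3,3,8,7]
j=4: A[4]=4 ≤ 7 → i=2, swap A[2],A[4] → [7,6,4,8,8,6,5,5,3,3,8,7]
j=5: A[5]=6 ≤ 7 → i=3, swap A[3],A[5] → [7,6,4,6,8,8,5,5,3,3,8,7]
j=6: A[6]=5 ≤ 7 → i=4, swap A[4],A[6] → [7,6,4,6,5,8,8,5,3,3,8,7]
j=7: A[7]=5 ≤ 7 → i=5, swap A[5],A[7] → [7,6,4,6,5,5,8,8,3,3,8,7]
j=8: A[8]=3 ≤ 7 → i=6, swap A[6],A[8] → [7,6,4,6,5,5,3,8,8,3,8,7]
j=9: A[9]=3 ≤ 7 → i=7, swap A[7],A[9] → [7,6,4,6,5,5,3,3,8,8,8,7]
j=10: A[10]=8 > 7 → no swap
final swap A[8],A[11] → [7,6,4,6,5,5,3,3,7,8,8,8]; return 8
p = 8; k-1 = 9 > 8 ⇒ right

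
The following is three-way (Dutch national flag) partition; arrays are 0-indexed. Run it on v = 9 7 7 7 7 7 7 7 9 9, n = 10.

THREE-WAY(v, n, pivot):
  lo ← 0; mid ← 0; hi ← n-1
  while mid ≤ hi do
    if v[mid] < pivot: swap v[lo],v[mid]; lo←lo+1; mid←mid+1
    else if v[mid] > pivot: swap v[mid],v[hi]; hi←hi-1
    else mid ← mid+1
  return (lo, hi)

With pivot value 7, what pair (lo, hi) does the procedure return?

(0, 6)

lo=0 mid=0 hi=9
9>7: swap(0,9), hi=8 ⇒ 9 7 7 7 7 7 7 7 9 9
9>7: swap(0,8), hi=7 ⇒ 9 7 7 7 7 7 7 7 9 9
9>7: swap(0,7), hi=6 ⇒ 7 7 7 7 7 7 7 9 9 9
7=7: mid=1
7=7: mid=2
7=7: mid=3
7=7: mid=4
7=7: mid=5
7=7: mid=6
7=7: mid=7
done. lo=0 hi=6; v=7 7 7 7 7 7 7 9 9 9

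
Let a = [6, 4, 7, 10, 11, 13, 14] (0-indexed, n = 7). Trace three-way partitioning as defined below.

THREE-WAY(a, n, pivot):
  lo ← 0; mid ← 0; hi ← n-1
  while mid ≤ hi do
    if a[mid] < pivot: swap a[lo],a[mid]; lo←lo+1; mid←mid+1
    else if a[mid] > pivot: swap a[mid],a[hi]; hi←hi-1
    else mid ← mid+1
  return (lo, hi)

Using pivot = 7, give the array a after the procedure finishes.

[6, 4, 7, 11, 13, 14, 10]

lo=0 mid=0 hi=6
6<7: swap(0,0), lo=1 mid=1 ⇒ [6, 4, 7, 10, 11, 13, 14]
4<7: swap(1,1), lo=2 mid=2 ⇒ [6, 4, 7, 10, 11, 13, 14]
7=7: mid=3
10>7: swap(3,6), hi=5 ⇒ [6, 4, 7, 14, 11, 13, 10]
14>7: swap(3,5), hi=4 ⇒ [6, 4, 7, 13, 11, 14, 10]
13>7: swap(3,4), hi=3 ⇒ [6, 4, 7, 11, 13, 14, 10]
11>7: swap(3,3), hi=2 ⇒ [6, 4, 7, 11, 13, 14, 10]
done. lo=2 hi=2; a=[6, 4, 7, 11, 13, 14, 10]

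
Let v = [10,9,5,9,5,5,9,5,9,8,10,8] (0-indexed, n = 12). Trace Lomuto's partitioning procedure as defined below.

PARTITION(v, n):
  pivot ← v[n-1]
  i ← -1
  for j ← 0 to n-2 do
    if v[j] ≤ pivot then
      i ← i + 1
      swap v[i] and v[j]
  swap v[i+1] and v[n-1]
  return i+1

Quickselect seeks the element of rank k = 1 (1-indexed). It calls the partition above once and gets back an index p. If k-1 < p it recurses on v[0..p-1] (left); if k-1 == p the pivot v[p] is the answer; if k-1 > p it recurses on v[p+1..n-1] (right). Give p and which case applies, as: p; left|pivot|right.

pivot = v[11] = 8; i = -1
j=0: v[0]=10 > 8 → no swap
j=1: v[1]=9 > 8 → no swap
j=2: v[2]=5 ≤ 8 → i=0, swap v[0],v[2] → [5,9,10,9,5,5,9,5,9,8,10,8]
j=3: v[3]=9 > 8 → no swap
j=4: v[4]=5 ≤ 8 → i=1, swap v[1],v[4] → [5,5,10,9,9,5,9,5,9,8,10,8]
j=5: v[5]=5 ≤ 8 → i=2, swap v[2],v[5] → [5,5,5,9,9,10,9,5,9,8,10,8]
j=6: v[6]=9 > 8 → no swap
j=7: v[7]=5 ≤ 8 → i=3, swap v[3],v[7] → [5,5,5,5,9,10,9,9,9,8,10,8]
j=8: v[8]=9 > 8 → no swap
j=9: v[9]=8 ≤ 8 → i=4, swap v[4],v[9] → [5,5,5,5,8,10,9,9,9,9,10,8]
j=10: v[10]=10 > 8 → no swap
final swap v[5],v[11] → [5,5,5,5,8,8,9,9,9,9,10,10]; return 5
p = 5; k-1 = 0 < 5 ⇒ left

5; left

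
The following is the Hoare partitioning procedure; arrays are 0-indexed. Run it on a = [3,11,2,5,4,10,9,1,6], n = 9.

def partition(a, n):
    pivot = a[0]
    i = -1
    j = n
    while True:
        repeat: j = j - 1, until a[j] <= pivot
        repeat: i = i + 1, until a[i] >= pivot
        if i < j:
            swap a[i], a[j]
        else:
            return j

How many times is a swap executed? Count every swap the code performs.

pivot = a[0] = 3; i = -1, j = 9
j→7 (a[7]=1≤3), i→0 (a[0]=3≥3); i<j, swap → [1,11,2,5,4,10,9,3,6]
j→2 (a[2]=2≤3), i→1 (a[1]=11≥3); i<j, swap → [1,2,11,5,4,10,9,3,6]
j→1, i→2; i≥j, return j=1. a = [1,2,11,5,4,10,9,3,6]

2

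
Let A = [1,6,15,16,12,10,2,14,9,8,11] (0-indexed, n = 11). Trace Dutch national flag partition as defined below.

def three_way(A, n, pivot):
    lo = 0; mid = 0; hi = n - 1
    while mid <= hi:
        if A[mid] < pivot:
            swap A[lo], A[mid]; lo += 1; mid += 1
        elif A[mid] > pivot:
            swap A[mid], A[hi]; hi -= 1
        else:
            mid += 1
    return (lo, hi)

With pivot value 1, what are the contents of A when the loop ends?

[1,15,16,12,10,2,14,9,8,11,6]

pivot = 1; lo=0, mid=0, hi=10
A[mid]=1=1: mid=1
A[mid]=6>1: swap A[1],A[10]; hi=9 → [1,11,15,16,12,10,2,14,9,8,6]
A[mid]=11>1: swap A[1],A[9]; hi=8 → [1,8,15,16,12,10,2,14,9,11,6]
A[mid]=8>1: swap A[1],A[8]; hi=7 → [1,9,15,16,12,10,2,14,8,11,6]
A[mid]=9>1: swap A[1],A[7]; hi=6 → [1,14,15,16,12,10,2,9,8,11,6]
A[mid]=14>1: swap A[1],A[6]; hi=5 → [1,2,15,16,12,10,14,9,8,11,6]
A[mid]=2>1: swap A[1],A[5]; hi=4 → [1,10,15,16,12,2,14,9,8,11,6]
A[mid]=10>1: swap A[1],A[4]; hi=3 → [1,12,15,16,10,2,14,9,8,11,6]
A[mid]=12>1: swap A[1],A[3]; hi=2 → [1,16,15,12,10,2,14,9,8,11,6]
A[mid]=16>1: swap A[1],A[2]; hi=1 → [1,15,16,12,10,2,14,9,8,11,6]
A[mid]=15>1: swap A[1],A[1]; hi=0 → [1,15,16,12,10,2,14,9,8,11,6]
end: lo=0, hi=0; A = [1,15,16,12,10,2,14,9,8,11,6]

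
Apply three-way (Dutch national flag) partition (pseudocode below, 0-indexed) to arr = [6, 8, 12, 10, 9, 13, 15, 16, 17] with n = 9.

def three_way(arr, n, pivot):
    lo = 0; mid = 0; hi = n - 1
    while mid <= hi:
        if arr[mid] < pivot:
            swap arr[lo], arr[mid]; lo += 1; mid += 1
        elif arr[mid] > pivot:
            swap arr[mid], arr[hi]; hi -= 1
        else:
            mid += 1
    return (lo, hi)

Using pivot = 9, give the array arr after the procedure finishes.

[6, 8, 9, 10, 13, 15, 16, 17, 12]

lo=0 mid=0 hi=8
6<9: swap(0,0), lo=1 mid=1 ⇒ [6, 8, 12, 10, 9, 13, 15, 16, 17]
8<9: swap(1,1), lo=2 mid=2 ⇒ [6, 8, 12, 10, 9, 13, 15, 16, 17]
12>9: swap(2,8), hi=7 ⇒ [6, 8, 17, 10, 9, 13, 15, 16, 12]
17>9: swap(2,7), hi=6 ⇒ [6, 8, 16, 10, 9, 13, 15, 17, 12]
16>9: swap(2,6), hi=5 ⇒ [6, 8, 15, 10, 9, 13, 16, 17, 12]
15>9: swap(2,5), hi=4 ⇒ [6, 8, 13, 10, 9, 15, 16, 17, 12]
13>9: swap(2,4), hi=3 ⇒ [6, 8, 9, 10, 13, 15, 16, 17, 12]
9=9: mid=3
10>9: swap(3,3), hi=2 ⇒ [6, 8, 9, 10, 13, 15, 16, 17, 12]
done. lo=2 hi=2; arr=[6, 8, 9, 10, 13, 15, 16, 17, 12]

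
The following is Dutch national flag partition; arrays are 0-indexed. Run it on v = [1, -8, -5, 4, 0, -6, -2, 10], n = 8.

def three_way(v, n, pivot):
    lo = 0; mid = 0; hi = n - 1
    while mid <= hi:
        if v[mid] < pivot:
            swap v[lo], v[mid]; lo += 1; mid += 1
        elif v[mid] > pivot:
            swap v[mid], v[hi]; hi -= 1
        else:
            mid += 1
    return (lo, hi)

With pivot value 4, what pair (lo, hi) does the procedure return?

pivot = 4; lo=0, mid=0, hi=7
v[mid]=1<4: swap v[0],v[0]; lo=1,mid=1 → [1, -8, -5, 4, 0, -6, -2, 10]
v[mid]=-8<4: swap v[1],v[1]; lo=2,mid=2 → [1, -8, -5, 4, 0, -6, -2, 10]
v[mid]=-5<4: swap v[2],v[2]; lo=3,mid=3 → [1, -8, -5, 4, 0, -6, -2, 10]
v[mid]=4=4: mid=4
v[mid]=0<4: swap v[3],v[4]; lo=4,mid=5 → [1, -8, -5, 0, 4, -6, -2, 10]
v[mid]=-6<4: swap v[4],v[5]; lo=5,mid=6 → [1, -8, -5, 0, -6, 4, -2, 10]
v[mid]=-2<4: swap v[5],v[6]; lo=6,mid=7 → [1, -8, -5, 0, -6, -2, 4, 10]
v[mid]=10>4: swap v[7],v[7]; hi=6 → [1, -8, -5, 0, -6, -2, 4, 10]
end: lo=6, hi=6; v = [1, -8, -5, 0, -6, -2, 4, 10]

(6, 6)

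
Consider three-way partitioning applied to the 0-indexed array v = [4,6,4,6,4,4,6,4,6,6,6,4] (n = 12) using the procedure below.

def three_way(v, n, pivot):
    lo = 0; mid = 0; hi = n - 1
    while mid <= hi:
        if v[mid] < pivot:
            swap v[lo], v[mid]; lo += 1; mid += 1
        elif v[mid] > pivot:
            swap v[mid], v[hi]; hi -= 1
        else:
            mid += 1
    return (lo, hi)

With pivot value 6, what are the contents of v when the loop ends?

lo=0 mid=0 hi=11
4<6: swap(0,0), lo=1 mid=1 ⇒ [4,6,4,6,4,4,6,4,6,6,6,4]
6=6: mid=2
4<6: swap(1,2), lo=2 mid=3 ⇒ [4,4,6,6,4,4,6,4,6,6,6,4]
6=6: mid=4
4<6: swap(2,4), lo=3 mid=5 ⇒ [4,4,4,6,6,4,6,4,6,6,6,4]
4<6: swap(3,5), lo=4 mid=6 ⇒ [4,4,4,4,6,6,6,4,6,6,6,4]
6=6: mid=7
4<6: swap(4,7), lo=5 mid=8 ⇒ [4,4,4,4,4,6,6,6,6,6,6,4]
6=6: mid=9
6=6: mid=10
6=6: mid=11
4<6: swap(5,11), lo=6 mid=12 ⇒ [4,4,4,4,4,4,6,6,6,6,6,6]
done. lo=6 hi=11; v=[4,4,4,4,4,4,6,6,6,6,6,6]

[4,4,4,4,4,4,6,6,6,6,6,6]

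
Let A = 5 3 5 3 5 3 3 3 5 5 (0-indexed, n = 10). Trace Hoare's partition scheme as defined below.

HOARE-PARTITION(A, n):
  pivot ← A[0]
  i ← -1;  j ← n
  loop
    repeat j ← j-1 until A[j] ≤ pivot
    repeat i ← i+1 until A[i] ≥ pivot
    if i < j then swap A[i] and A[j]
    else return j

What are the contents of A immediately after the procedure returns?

5 3 5 3 3 3 3 5 5 5

pivot=5
j stops at 9 (5), i stops at 0 (5); swap ⇒ 5 3 5 3 5 3 3 3 5 5
j stops at 8 (5), i stops at 2 (5); swap ⇒ 5 3 5 3 5 3 3 3 5 5
j stops at 7 (3), i stops at 4 (5); swap ⇒ 5 3 5 3 3 3 3 5 5 5
j stops at 6, i stops at 7; i≥j ⇒ return 6. A=5 3 5 3 3 3 3 5 5 5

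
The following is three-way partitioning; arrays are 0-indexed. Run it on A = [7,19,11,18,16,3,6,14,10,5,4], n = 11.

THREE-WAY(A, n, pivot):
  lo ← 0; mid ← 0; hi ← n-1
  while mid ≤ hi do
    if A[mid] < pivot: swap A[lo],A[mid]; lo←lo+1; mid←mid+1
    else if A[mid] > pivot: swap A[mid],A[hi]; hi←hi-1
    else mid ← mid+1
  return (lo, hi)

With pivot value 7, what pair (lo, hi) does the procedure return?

(4, 4)

pivot = 7; lo=0, mid=0, hi=10
A[mid]=7=7: mid=1
A[mid]=19>7: swap A[1],A[10]; hi=9 → [7,4,11,18,16,3,6,14,10,5,19]
A[mid]=4<7: swap A[0],A[1]; lo=1,mid=2 → [4,7,11,18,16,3,6,14,10,5,19]
A[mid]=11>7: swap A[2],A[9]; hi=8 → [4,7,5,18,16,3,6,14,10,11,19]
A[mid]=5<7: swap A[1],A[2]; lo=2,mid=3 → [4,5,7,18,16,3,6,14,10,11,19]
A[mid]=18>7: swap A[3],A[8]; hi=7 → [4,5,7,10,16,3,6,14,18,11,19]
A[mid]=10>7: swap A[3],A[7]; hi=6 → [4,5,7,14,16,3,6,10,18,11,19]
A[mid]=14>7: swap A[3],A[6]; hi=5 → [4,5,7,6,16,3,14,10,18,11,19]
A[mid]=6<7: swap A[2],A[3]; lo=3,mid=4 → [4,5,6,7,16,3,14,10,18,11,19]
A[mid]=16>7: swap A[4],A[5]; hi=4 → [4,5,6,7,3,16,14,10,18,11,19]
A[mid]=3<7: swap A[3],A[4]; lo=4,mid=5 → [4,5,6,3,7,16,14,10,18,11,19]
end: lo=4, hi=4; A = [4,5,6,3,7,16,14,10,18,11,19]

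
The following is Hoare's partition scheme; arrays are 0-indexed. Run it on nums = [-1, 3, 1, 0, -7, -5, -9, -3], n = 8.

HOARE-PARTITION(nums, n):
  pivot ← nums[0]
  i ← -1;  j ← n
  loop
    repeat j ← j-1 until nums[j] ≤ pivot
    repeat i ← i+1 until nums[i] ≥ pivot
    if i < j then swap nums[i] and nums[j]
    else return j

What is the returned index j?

3

pivot = nums[0] = -1; i = -1, j = 8
j→7 (nums[7]=-3≤-1), i→0 (nums[0]=-1≥-1); i<j, swap → [-3, 3, 1, 0, -7, -5, -9, -1]
j→6 (nums[6]=-9≤-1), i→1 (nums[1]=3≥-1); i<j, swap → [-3, -9, 1, 0, -7, -5, 3, -1]
j→5 (nums[5]=-5≤-1), i→2 (nums[2]=1≥-1); i<j, swap → [-3, -9, -5, 0, -7, 1, 3, -1]
j→4 (nums[4]=-7≤-1), i→3 (nums[3]=0≥-1); i<j, swap → [-3, -9, -5, -7, 0, 1, 3, -1]
j→3, i→4; i≥j, return j=3. nums = [-3, -9, -5, -7, 0, 1, 3, -1]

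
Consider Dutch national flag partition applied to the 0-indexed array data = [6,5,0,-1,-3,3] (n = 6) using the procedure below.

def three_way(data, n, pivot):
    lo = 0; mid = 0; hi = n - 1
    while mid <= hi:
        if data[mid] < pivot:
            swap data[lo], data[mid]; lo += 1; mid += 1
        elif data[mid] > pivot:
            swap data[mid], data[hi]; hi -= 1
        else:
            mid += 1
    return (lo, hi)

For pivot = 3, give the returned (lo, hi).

(3, 3)

pivot = 3; lo=0, mid=0, hi=5
data[mid]=6>3: swap data[0],data[5]; hi=4 → [3,5,0,-1,-3,6]
data[mid]=3=3: mid=1
data[mid]=5>3: swap data[1],data[4]; hi=3 → [3,-3,0,-1,5,6]
data[mid]=-3<3: swap data[0],data[1]; lo=1,mid=2 → [-3,3,0,-1,5,6]
data[mid]=0<3: swap data[1],data[2]; lo=2,mid=3 → [-3,0,3,-1,5,6]
data[mid]=-1<3: swap data[2],data[3]; lo=3,mid=4 → [-3,0,-1,3,5,6]
end: lo=3, hi=3; data = [-3,0,-1,3,5,6]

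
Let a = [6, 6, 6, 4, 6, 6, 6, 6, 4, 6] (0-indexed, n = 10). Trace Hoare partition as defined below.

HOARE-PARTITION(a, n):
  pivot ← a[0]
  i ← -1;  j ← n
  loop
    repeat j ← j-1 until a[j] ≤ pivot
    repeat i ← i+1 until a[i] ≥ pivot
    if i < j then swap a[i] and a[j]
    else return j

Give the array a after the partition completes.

[6, 4, 6, 4, 6, 6, 6, 6, 6, 6]

pivot=6
j stops at 9 (6), i stops at 0 (6); swap ⇒ [6, 6, 6, 4, 6, 6, 6, 6, 4, 6]
j stops at 8 (4), i stops at 1 (6); swap ⇒ [6, 4, 6, 4, 6, 6, 6, 6, 6, 6]
j stops at 7 (6), i stops at 2 (6); swap ⇒ [6, 4, 6, 4, 6, 6, 6, 6, 6, 6]
j stops at 6 (6), i stops at 4 (6); swap ⇒ [6, 4, 6, 4, 6, 6, 6, 6, 6, 6]
j stops at 5, i stops at 5; i≥j ⇒ return 5. a=[6, 4, 6, 4, 6, 6, 6, 6, 6, 6]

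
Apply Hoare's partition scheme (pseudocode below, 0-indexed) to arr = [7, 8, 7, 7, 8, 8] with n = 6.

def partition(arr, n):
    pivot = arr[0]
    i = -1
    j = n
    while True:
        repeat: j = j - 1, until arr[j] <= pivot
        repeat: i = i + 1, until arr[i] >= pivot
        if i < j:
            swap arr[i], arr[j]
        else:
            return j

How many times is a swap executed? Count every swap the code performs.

2

pivot=7
j stops at 3 (7), i stops at 0 (7); swap ⇒ [7, 8, 7, 7, 8, 8]
j stops at 2 (7), i stops at 1 (8); swap ⇒ [7, 7, 8, 7, 8, 8]
j stops at 1, i stops at 2; i≥j ⇒ return 1. arr=[7, 7, 8, 7, 8, 8]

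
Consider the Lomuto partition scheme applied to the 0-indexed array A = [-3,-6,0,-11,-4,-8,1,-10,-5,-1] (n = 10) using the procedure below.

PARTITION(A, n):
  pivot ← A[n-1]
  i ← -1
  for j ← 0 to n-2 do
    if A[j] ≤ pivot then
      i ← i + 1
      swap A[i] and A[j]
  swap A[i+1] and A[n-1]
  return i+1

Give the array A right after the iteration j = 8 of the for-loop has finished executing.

pivot=-1, i=-1
j=0: -3≤-1, i=0, swap(0,0) ⇒ [-3,-6,0,-11,-4,-8,1,-10,-5,-1]
j=1: -6≤-1, i=1, swap(1,1) ⇒ [-3,-6,0,-11,-4,-8,1,-10,-5,-1]
j=2: 0>-1, skip
j=3: -11≤-1, i=2, swap(2,3) ⇒ [-3,-6,-11,0,-4,-8,1,-10,-5,-1]
j=4: -4≤-1, i=3, swap(3,4) ⇒ [-3,-6,-11,-4,0,-8,1,-10,-5,-1]
j=5: -8≤-1, i=4, swap(4,5) ⇒ [-3,-6,-11,-4,-8,0,1,-10,-5,-1]
j=6: 1>-1, skip
j=7: -10≤-1, i=5, swap(5,7) ⇒ [-3,-6,-11,-4,-8,-10,1,0,-5,-1]
j=8: -5≤-1, i=6, swap(6,8) ⇒ [-3,-6,-11,-4,-8,-10,-5,0,1,-1]
(after j=8) A = [-3,-6,-11,-4,-8,-10,-5,0,1,-1]

[-3,-6,-11,-4,-8,-10,-5,0,1,-1]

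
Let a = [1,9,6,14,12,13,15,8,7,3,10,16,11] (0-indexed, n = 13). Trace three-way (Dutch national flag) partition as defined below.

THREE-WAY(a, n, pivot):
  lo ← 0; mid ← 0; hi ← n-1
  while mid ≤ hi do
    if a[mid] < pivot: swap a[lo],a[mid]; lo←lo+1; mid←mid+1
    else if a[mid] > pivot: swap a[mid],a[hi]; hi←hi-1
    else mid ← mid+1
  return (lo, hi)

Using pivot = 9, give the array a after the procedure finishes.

pivot = 9; lo=0, mid=0, hi=12
a[mid]=1<9: swap a[0],a[0]; lo=1,mid=1 → [1,9,6,14,12,13,15,8,7,3,10,16,11]
a[mid]=9=9: mid=2
a[mid]=6<9: swap a[1],a[2]; lo=2,mid=3 → [1,6,9,14,12,13,15,8,7,3,10,16,11]
a[mid]=14>9: swap a[3],a[12]; hi=11 → [1,6,9,11,12,13,15,8,7,3,10,16,14]
a[mid]=11>9: swap a[3],a[11]; hi=10 → [1,6,9,16,12,13,15,8,7,3,10,11,14]
a[mid]=16>9: swap a[3],a[10]; hi=9 → [1,6,9,10,12,13,15,8,7,3,16,11,14]
a[mid]=10>9: swap a[3],a[9]; hi=8 → [1,6,9,3,12,13,15,8,7,10,16,11,14]
a[mid]=3<9: swap a[2],a[3]; lo=3,mid=4 → [1,6,3,9,12,13,15,8,7,10,16,11,14]
a[mid]=12>9: swap a[4],a[8]; hi=7 → [1,6,3,9,7,13,15,8,12,10,16,11,14]
a[mid]=7<9: swap a[3],a[4]; lo=4,mid=5 → [1,6,3,7,9,13,15,8,12,10,16,11,14]
a[mid]=13>9: swap a[5],a[7]; hi=6 → [1,6,3,7,9,8,15,13,12,10,16,11,14]
a[mid]=8<9: swap a[4],a[5]; lo=5,mid=6 → [1,6,3,7,8,9,15,13,12,10,16,11,14]
a[mid]=15>9: swap a[6],a[6]; hi=5 → [1,6,3,7,8,9,15,13,12,10,16,11,14]
end: lo=5, hi=5; a = [1,6,3,7,8,9,15,13,12,10,16,11,14]

[1,6,3,7,8,9,15,13,12,10,16,11,14]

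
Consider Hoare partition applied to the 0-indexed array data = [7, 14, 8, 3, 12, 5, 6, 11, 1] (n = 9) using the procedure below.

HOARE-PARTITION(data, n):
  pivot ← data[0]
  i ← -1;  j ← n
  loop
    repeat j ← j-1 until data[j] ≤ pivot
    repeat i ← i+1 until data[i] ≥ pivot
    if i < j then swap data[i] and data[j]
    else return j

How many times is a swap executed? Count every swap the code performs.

pivot=7
j stops at 8 (1), i stops at 0 (7); swap ⇒ [1, 14, 8, 3, 12, 5, 6, 11, 7]
j stops at 6 (6), i stops at 1 (14); swap ⇒ [1, 6, 8, 3, 12, 5, 14, 11, 7]
j stops at 5 (5), i stops at 2 (8); swap ⇒ [1, 6, 5, 3, 12, 8, 14, 11, 7]
j stops at 3, i stops at 4; i≥j ⇒ return 3. data=[1, 6, 5, 3, 12, 8, 14, 11, 7]

3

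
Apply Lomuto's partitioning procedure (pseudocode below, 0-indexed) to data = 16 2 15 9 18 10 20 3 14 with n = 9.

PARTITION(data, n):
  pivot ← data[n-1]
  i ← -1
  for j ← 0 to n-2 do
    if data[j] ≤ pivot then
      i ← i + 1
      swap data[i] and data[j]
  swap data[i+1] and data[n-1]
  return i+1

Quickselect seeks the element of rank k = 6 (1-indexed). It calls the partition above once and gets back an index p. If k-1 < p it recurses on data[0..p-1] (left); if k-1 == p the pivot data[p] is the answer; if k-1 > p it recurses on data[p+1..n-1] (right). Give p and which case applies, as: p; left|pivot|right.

4; right

pivot=14, i=-1
j=0: 16>14, skip
j=1: 2≤14, i=0, swap(0,1) ⇒ 2 16 15 9 18 10 20 3 14
j=2: 15>14, skip
j=3: 9≤14, i=1, swap(1,3) ⇒ 2 9 15 16 18 10 20 3 14
j=4: 18>14, skip
j=5: 10≤14, i=2, swap(2,5) ⇒ 2 9 10 16 18 15 20 3 14
j=6: 20>14, skip
j=7: 3≤14, i=3, swap(3,7) ⇒ 2 9 10 3 18 15 20 16 14
swap(4,8) ⇒ 2 9 10 3 14 15 20 16 18; return 4
p = 4; k-1 = 5 > 4 ⇒ right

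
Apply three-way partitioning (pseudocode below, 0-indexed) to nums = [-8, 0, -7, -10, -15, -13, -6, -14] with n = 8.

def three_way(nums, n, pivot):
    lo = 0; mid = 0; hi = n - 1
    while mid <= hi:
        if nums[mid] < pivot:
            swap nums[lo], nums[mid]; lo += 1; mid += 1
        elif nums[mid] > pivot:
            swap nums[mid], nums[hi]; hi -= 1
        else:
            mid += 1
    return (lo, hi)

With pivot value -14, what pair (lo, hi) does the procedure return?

(1, 1)

pivot = -14; lo=0, mid=0, hi=7
nums[mid]=-8>-14: swap nums[0],nums[7]; hi=6 → [-14, 0, -7, -10, -15, -13, -6, -8]
nums[mid]=-14=-14: mid=1
nums[mid]=0>-14: swap nums[1],nums[6]; hi=5 → [-14, -6, -7, -10, -15, -13, 0, -8]
nums[mid]=-6>-14: swap nums[1],nums[5]; hi=4 → [-14, -13, -7, -10, -15, -6, 0, -8]
nums[mid]=-13>-14: swap nums[1],nums[4]; hi=3 → [-14, -15, -7, -10, -13, -6, 0, -8]
nums[mid]=-15<-14: swap nums[0],nums[1]; lo=1,mid=2 → [-15, -14, -7, -10, -13, -6, 0, -8]
nums[mid]=-7>-14: swap nums[2],nums[3]; hi=2 → [-15, -14, -10, -7, -13, -6, 0, -8]
nums[mid]=-10>-14: swap nums[2],nums[2]; hi=1 → [-15, -14, -10, -7, -13, -6, 0, -8]
end: lo=1, hi=1; nums = [-15, -14, -10, -7, -13, -6, 0, -8]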